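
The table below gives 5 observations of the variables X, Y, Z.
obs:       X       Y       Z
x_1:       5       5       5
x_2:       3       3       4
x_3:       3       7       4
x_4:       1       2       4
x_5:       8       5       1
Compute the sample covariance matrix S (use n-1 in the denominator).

Step 1 — column means:
  mean(X) = (5 + 3 + 3 + 1 + 8) / 5 = 20/5 = 4
  mean(Y) = (5 + 3 + 7 + 2 + 5) / 5 = 22/5 = 4.4
  mean(Z) = (5 + 4 + 4 + 4 + 1) / 5 = 18/5 = 3.6

Step 2 — sample covariance S[i,j] = (1/(n-1)) · Σ_k (x_{k,i} - mean_i) · (x_{k,j} - mean_j), with n-1 = 4.
  S[X,X] = ((1)·(1) + (-1)·(-1) + (-1)·(-1) + (-3)·(-3) + (4)·(4)) / 4 = 28/4 = 7
  S[X,Y] = ((1)·(0.6) + (-1)·(-1.4) + (-1)·(2.6) + (-3)·(-2.4) + (4)·(0.6)) / 4 = 9/4 = 2.25
  S[X,Z] = ((1)·(1.4) + (-1)·(0.4) + (-1)·(0.4) + (-3)·(0.4) + (4)·(-2.6)) / 4 = -11/4 = -2.75
  S[Y,Y] = ((0.6)·(0.6) + (-1.4)·(-1.4) + (2.6)·(2.6) + (-2.4)·(-2.4) + (0.6)·(0.6)) / 4 = 15.2/4 = 3.8
  S[Y,Z] = ((0.6)·(1.4) + (-1.4)·(0.4) + (2.6)·(0.4) + (-2.4)·(0.4) + (0.6)·(-2.6)) / 4 = -1.2/4 = -0.3
  S[Z,Z] = ((1.4)·(1.4) + (0.4)·(0.4) + (0.4)·(0.4) + (0.4)·(0.4) + (-2.6)·(-2.6)) / 4 = 9.2/4 = 2.3

S is symmetric (S[j,i] = S[i,j]). Assembling:

S = [[7, 2.25, -2.75],
 [2.25, 3.8, -0.3],
 [-2.75, -0.3, 2.3]]


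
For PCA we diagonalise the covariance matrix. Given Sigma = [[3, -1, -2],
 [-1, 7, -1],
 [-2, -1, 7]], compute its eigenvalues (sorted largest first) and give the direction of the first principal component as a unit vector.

Step 1 — characteristic polynomial p(λ) = det(λI - Sigma) = λ³ - tr·λ² + c_1·λ - det, where tr = trace, c_1 = sum of the principal 2×2 minors, det = det(Sigma):
  tr = 3 + 7 + 7 = 17,
  c_1 = (3·7 - (-1)²) + (3·7 - (-2)²) + (7·7 - (-1)²) = 20 + 17 + 48 = 85,
  det = 3·(7·7 - (-1)²) - (-1)·((-1)·7 - (-1)·(-2)) + (-2)·((-1)·(-1) - 7·(-2)) = 3·(48) - (-1)·(-9) + (-2)·(15) = 105.
  So p(λ) = λ³ - 17λ² + 85λ - 105.
Step 2 — look for an integer root (rational root theorem: any rational root is an integer divisor of 105). Testing λ = 7:
  p(7) = 343 - 833 + 595 - 105 = 0  ✓
  Dividing out (λ - 7): p(λ) = (λ - 7)(λ² - 10λ + 15).
Step 3 — remaining eigenvalues from the quadratic λ² - 10λ + 15 = 0:
  Δ = 10² - 4·15 = 100 - 60 = 40,  λ = (10 ± √40)/2 = (10 ± 6.3246)/2 ≈ 8.1623 or 1.8377.
  Sorted: λ_1 = 8.1623,  λ_2 = 7,  λ_3 = 1.8377  (check: sum = 17 = tr ✓).

Step 4 — unit eigenvector for λ_1 ≈ 8.1623: v spans the null space of (Sigma - λ_1 I), whose rows are
  r_1 = (-5.1623, -1, -2),  r_2 = (-1, -1.1623, -1),  r_3 = (-2, -1, -1.1623).
  v is orthogonal to every row, so take v ∝ r_1 × r_2 = ((-1)·(-1) - (-2)·(-1.1623), (-2)·(-1) - (-5.1623)·(-1), (-5.1623)·(-1.1623) - (-1)·(-1)) ≈ (-1.3246, -3.1623, 5).
  Rescale (multiply by -1 so the first nonzero entry is positive): u = (1.3246, 3.1623, -5).
  ||u|| = √((1.3246)² + (3.1623)² + (-5)²) = √(36.7544) ≈ 6.0625,  v_1 = u/||u|| ≈ (0.2185, 0.5216, -0.8247) (||v_1|| = 1).

λ_1 = 8.1623,  λ_2 = 7,  λ_3 = 1.8377;  v_1 ≈ (0.2185, 0.5216, -0.8247)


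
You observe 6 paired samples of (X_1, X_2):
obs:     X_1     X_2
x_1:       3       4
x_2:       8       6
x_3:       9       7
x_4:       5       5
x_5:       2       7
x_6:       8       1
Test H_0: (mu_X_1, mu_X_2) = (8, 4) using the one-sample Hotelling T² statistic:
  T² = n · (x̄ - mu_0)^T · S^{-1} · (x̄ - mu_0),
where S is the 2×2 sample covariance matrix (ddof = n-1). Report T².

Step 1 — sample mean vector:
  mean(X_1) = (3 + 8 + 9 + 5 + 2 + 8) / 6 = 35/6 = 5.8333
  mean(X_2) = (4 + 6 + 7 + 5 + 7 + 1) / 6 = 30/6 = 5
  x̄ = (5.8333, 5),  deviation x̄ - mu_0 = (5.8333, 5) - (8, 4) = (-2.1667, 1).

Step 2 — sample covariance matrix, S[i,j] = (1/(n-1)) · Σ_k (x_{k,i} - mean_i) · (x_{k,j} - mean_j), divisor n-1 = 5:
  S[X_1,X_1] = ((-2.8333)·(-2.8333) + (2.1667)·(2.1667) + (3.1667)·(3.1667) + (-0.8333)·(-0.8333) + (-3.8333)·(-3.8333) + (2.1667)·(2.1667)) / 5 = 42.8333/5 = 8.5667
  S[X_1,X_2] = ((-2.8333)·(-1) + (2.1667)·(1) + (3.1667)·(2) + (-0.8333)·(0) + (-3.8333)·(2) + (2.1667)·(-4)) / 5 = -5/5 = -1
  S[X_2,X_2] = ((-1)·(-1) + (1)·(1) + (2)·(2) + (0)·(0) + (2)·(2) + (-4)·(-4)) / 5 = 26/5 = 5.2
  S = [[8.5667, -1],
 [-1, 5.2]].

Step 3 — invert S. det(S) = 8.5667·5.2 - (-1)² = 43.5467.
  S^{-1} = (1/det) · [[d, -b], [-b, a]] = [[0.1194, 0.023],
 [0.023, 0.1967]].

Step 4 — quadratic form (x̄ - mu_0)^T · S^{-1} · (x̄ - mu_0):
  S^{-1} · (x̄ - mu_0) = (-0.2358, 0.147),
  (x̄ - mu_0)^T · [...] = (-2.1667)·(-0.2358) + (1)·(0.147) = 0.6578.

Step 5 — scale by n: T² = 6 · 0.6578 = 3.9467.

T² ≈ 3.9467


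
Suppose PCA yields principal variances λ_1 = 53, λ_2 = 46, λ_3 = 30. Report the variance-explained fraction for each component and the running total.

Step 1 — total variance = trace(Sigma) = Σ λ_i = 53 + 46 + 30 = 129.

Step 2 — fraction explained by component i = λ_i / Σ λ:
  PC1: 53/129 = 0.4109
  PC2: 46/129 = 0.3566
  PC3: 30/129 = 0.2326

Step 3 — cumulative fraction after k components = (λ_1 + ... + λ_k) / Σ λ:
  k = 1: 53/129 = 0.4109
  k = 2: (53 + 46)/129 = 99/129 = 0.7674
  k = 3: (53 + 46 + 30)/129 = 129/129 = 1

Summary (fraction, with percent):

explained: PC1 0.4109 (41.09%), PC2 0.3566 (35.66%), PC3 0.2326 (23.26%);  cumulative: 0.4109, 0.7674, 1


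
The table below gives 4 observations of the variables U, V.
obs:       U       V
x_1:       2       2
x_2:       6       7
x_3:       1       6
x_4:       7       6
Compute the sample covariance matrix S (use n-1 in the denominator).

Step 1 — column means:
  mean(U) = (2 + 6 + 1 + 7) / 4 = 16/4 = 4
  mean(V) = (2 + 7 + 6 + 6) / 4 = 21/4 = 5.25

Step 2 — sample covariance S[i,j] = (1/(n-1)) · Σ_k (x_{k,i} - mean_i) · (x_{k,j} - mean_j), with n-1 = 3.
  S[U,U] = ((-2)·(-2) + (2)·(2) + (-3)·(-3) + (3)·(3)) / 3 = 26/3 = 8.6667
  S[U,V] = ((-2)·(-3.25) + (2)·(1.75) + (-3)·(0.75) + (3)·(0.75)) / 3 = 10/3 = 3.3333
  S[V,V] = ((-3.25)·(-3.25) + (1.75)·(1.75) + (0.75)·(0.75) + (0.75)·(0.75)) / 3 = 14.75/3 = 4.9167

S is symmetric (S[j,i] = S[i,j]). Assembling:

S = [[8.6667, 3.3333],
 [3.3333, 4.9167]]


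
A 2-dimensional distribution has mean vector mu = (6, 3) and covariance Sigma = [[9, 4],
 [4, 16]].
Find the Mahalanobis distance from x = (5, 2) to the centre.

Step 1 — centre the observation: (x - mu) = (-1, -1).

Step 2 — invert Sigma. det(Sigma) = 9·16 - (4)² = 128.
  Sigma^{-1} = (1/det) · [[d, -b], [-b, a]] = [[0.125, -0.0312],
 [-0.0312, 0.0703]].

Step 3 — form the quadratic (x - mu)^T · Sigma^{-1} · (x - mu):
  Sigma^{-1} · (x - mu) = (-0.0938, -0.0391).
  (x - mu)^T · [Sigma^{-1} · (x - mu)] = (-1)·(-0.0938) + (-1)·(-0.0391) = 0.1328.

Step 4 — take square root: d = √(0.1328) ≈ 0.3644.

d(x, mu) = √(0.1328) ≈ 0.3644


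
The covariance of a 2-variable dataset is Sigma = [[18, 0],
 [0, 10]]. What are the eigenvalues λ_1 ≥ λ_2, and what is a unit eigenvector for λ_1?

Step 1 — characteristic polynomial of 2×2 Sigma:
  det(Sigma - λI) = λ² - trace · λ + det = 0.
  trace = 18 + 10 = 28, det = 18·10 - (0)² = 180.
Step 2 — discriminant:
  Δ = trace² - 4·det = 784 - 720 = 64.
Step 3 — eigenvalues:
  λ = (trace ± √Δ)/2 = (28 ± 8)/2,
  λ_1 = 18,  λ_2 = 10.

Step 4 — unit eigenvector for λ_1: Sigma is diagonal, so its eigenvectors are the coordinate axes. λ_1 = 18 is the diagonal entry on the first coordinate axis, hence
  v_1 = (1, 0) (||v_1|| = 1).

λ_1 = 18,  λ_2 = 10;  v_1 ≈ (1, 0)


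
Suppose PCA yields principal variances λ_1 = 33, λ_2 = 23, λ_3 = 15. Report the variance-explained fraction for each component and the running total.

Step 1 — total variance = trace(Sigma) = Σ λ_i = 33 + 23 + 15 = 71.

Step 2 — fraction explained by component i = λ_i / Σ λ:
  PC1: 33/71 = 0.4648
  PC2: 23/71 = 0.3239
  PC3: 15/71 = 0.2113

Step 3 — cumulative fraction after k components = (λ_1 + ... + λ_k) / Σ λ:
  k = 1: 33/71 = 0.4648
  k = 2: (33 + 23)/71 = 56/71 = 0.7887
  k = 3: (33 + 23 + 15)/71 = 71/71 = 1

Summary (fraction, with percent):

explained: PC1 0.4648 (46.48%), PC2 0.3239 (32.39%), PC3 0.2113 (21.13%);  cumulative: 0.4648, 0.7887, 1


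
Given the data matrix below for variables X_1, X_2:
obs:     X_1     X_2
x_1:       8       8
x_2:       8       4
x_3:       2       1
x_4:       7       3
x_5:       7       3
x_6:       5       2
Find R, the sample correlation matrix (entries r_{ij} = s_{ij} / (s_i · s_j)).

Step 1 — column means:
  mean(X_1) = (8 + 8 + 2 + 7 + 7 + 5) / 6 = 37/6 = 6.1667
  mean(X_2) = (8 + 4 + 1 + 3 + 3 + 2) / 6 = 21/6 = 3.5

Step 2 — sample variances and covariances s[i,j] = (1/(n-1)) · Σ_k (x_{k,i} - mean_i) · (x_{k,j} - mean_j), with n-1 = 5:
  s[X_1,X_1] = ((1.8333)·(1.8333) + (1.8333)·(1.8333) + (-4.1667)·(-4.1667) + (0.8333)·(0.8333) + (0.8333)·(0.8333) + (-1.1667)·(-1.1667)) / 5 = 26.8333/5 = 5.3667
  s[X_1,X_2] = ((1.8333)·(4.5) + (1.8333)·(0.5) + (-4.1667)·(-2.5) + (0.8333)·(-0.5) + (0.8333)·(-0.5) + (-1.1667)·(-1.5)) / 5 = 20.5/5 = 4.1
  s[X_2,X_2] = ((4.5)·(4.5) + (0.5)·(0.5) + (-2.5)·(-2.5) + (-0.5)·(-0.5) + (-0.5)·(-0.5) + (-1.5)·(-1.5)) / 5 = 29.5/5 = 5.9
  Sample standard deviations s_i = √(s[i,i]):
  s(X_1) = √(5.3667) = 2.3166
  s(X_2) = √(5.9) = 2.429

Step 3 — r_{ij} = s_{ij} / (s_i · s_j):
  r[X_1,X_1] = 1 (diagonal).
  r[X_1,X_2] = 4.1 / (2.3166 · 2.429) = 4.1 / 5.627 = 0.7286
  r[X_2,X_2] = 1 (diagonal).

R is symmetric with unit diagonal. Assembling:

R = [[1, 0.7286],
 [0.7286, 1]]


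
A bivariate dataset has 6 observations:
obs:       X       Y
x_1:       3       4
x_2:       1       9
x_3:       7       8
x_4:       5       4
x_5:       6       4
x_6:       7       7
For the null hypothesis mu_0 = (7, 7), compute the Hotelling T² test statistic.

Step 1 — sample mean vector:
  mean(X) = (3 + 1 + 7 + 5 + 6 + 7) / 6 = 29/6 = 4.8333
  mean(Y) = (4 + 9 + 8 + 4 + 4 + 7) / 6 = 36/6 = 6
  x̄ = (4.8333, 6),  deviation x̄ - mu_0 = (4.8333, 6) - (7, 7) = (-2.1667, -1).

Step 2 — sample covariance matrix, S[i,j] = (1/(n-1)) · Σ_k (x_{k,i} - mean_i) · (x_{k,j} - mean_j), divisor n-1 = 5:
  S[X,X] = ((-1.8333)·(-1.8333) + (-3.8333)·(-3.8333) + (2.1667)·(2.1667) + (0.1667)·(0.1667) + (1.1667)·(1.1667) + (2.1667)·(2.1667)) / 5 = 28.8333/5 = 5.7667
  S[X,Y] = ((-1.8333)·(-2) + (-3.8333)·(3) + (2.1667)·(2) + (0.1667)·(-2) + (1.1667)·(-2) + (2.1667)·(1)) / 5 = -4/5 = -0.8
  S[Y,Y] = ((-2)·(-2) + (3)·(3) + (2)·(2) + (-2)·(-2) + (-2)·(-2) + (1)·(1)) / 5 = 26/5 = 5.2
  S = [[5.7667, -0.8],
 [-0.8, 5.2]].

Step 3 — invert S. det(S) = 5.7667·5.2 - (-0.8)² = 29.3467.
  S^{-1} = (1/det) · [[d, -b], [-b, a]] = [[0.1772, 0.0273],
 [0.0273, 0.1965]].

Step 4 — quadratic form (x̄ - mu_0)^T · S^{-1} · (x̄ - mu_0):
  S^{-1} · (x̄ - mu_0) = (-0.4112, -0.2556),
  (x̄ - mu_0)^T · [...] = (-2.1667)·(-0.4112) + (-1)·(-0.2556) = 1.1464.

Step 5 — scale by n: T² = 6 · 1.1464 = 6.8787.

T² ≈ 6.8787


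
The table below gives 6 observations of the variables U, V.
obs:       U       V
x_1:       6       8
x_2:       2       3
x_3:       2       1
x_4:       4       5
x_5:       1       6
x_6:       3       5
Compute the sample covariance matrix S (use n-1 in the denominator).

Step 1 — column means:
  mean(U) = (6 + 2 + 2 + 4 + 1 + 3) / 6 = 18/6 = 3
  mean(V) = (8 + 3 + 1 + 5 + 6 + 5) / 6 = 28/6 = 4.6667

Step 2 — sample covariance S[i,j] = (1/(n-1)) · Σ_k (x_{k,i} - mean_i) · (x_{k,j} - mean_j), with n-1 = 5.
  S[U,U] = ((3)·(3) + (-1)·(-1) + (-1)·(-1) + (1)·(1) + (-2)·(-2) + (0)·(0)) / 5 = 16/5 = 3.2
  S[U,V] = ((3)·(3.3333) + (-1)·(-1.6667) + (-1)·(-3.6667) + (1)·(0.3333) + (-2)·(1.3333) + (0)·(0.3333)) / 5 = 13/5 = 2.6
  S[V,V] = ((3.3333)·(3.3333) + (-1.6667)·(-1.6667) + (-3.6667)·(-3.6667) + (0.3333)·(0.3333) + (1.3333)·(1.3333) + (0.3333)·(0.3333)) / 5 = 29.3333/5 = 5.8667

S is symmetric (S[j,i] = S[i,j]). Assembling:

S = [[3.2, 2.6],
 [2.6, 5.8667]]


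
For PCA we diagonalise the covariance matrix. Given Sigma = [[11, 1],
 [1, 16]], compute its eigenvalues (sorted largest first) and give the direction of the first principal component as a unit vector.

Step 1 — characteristic polynomial of 2×2 Sigma:
  det(Sigma - λI) = λ² - trace · λ + det = 0.
  trace = 11 + 16 = 27, det = 11·16 - (1)² = 175.
Step 2 — discriminant:
  Δ = trace² - 4·det = 729 - 700 = 29.
Step 3 — eigenvalues:
  λ = (trace ± √Δ)/2 = (27 ± 5.3852)/2,
  λ_1 = 16.1926,  λ_2 = 10.8074.

Step 4 — unit eigenvector for λ_1: solve (Sigma - λ_1 I)v = 0. First row:
  (11 - 16.1926)·v_x + (1)·v_y = 0, i.e. (-5.1926)·v_x + (1)·v_y = 0,
  so v ∝ (b, λ_1 - a) = (1, 5.1926) = u.
  ||u|| = √((1)² + (5.1926)²) = √(27.9629) ≈ 5.288,
  v_1 = u/||u|| ≈ (0.1891, 0.982) (||v_1|| = 1).

λ_1 = 16.1926,  λ_2 = 10.8074;  v_1 ≈ (0.1891, 0.982)


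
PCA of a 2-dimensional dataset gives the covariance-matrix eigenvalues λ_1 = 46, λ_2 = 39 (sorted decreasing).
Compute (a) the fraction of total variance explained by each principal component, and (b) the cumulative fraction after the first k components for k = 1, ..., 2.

Step 1 — total variance = trace(Sigma) = Σ λ_i = 46 + 39 = 85.

Step 2 — fraction explained by component i = λ_i / Σ λ:
  PC1: 46/85 = 0.5412
  PC2: 39/85 = 0.4588

Step 3 — cumulative fraction after k components = (λ_1 + ... + λ_k) / Σ λ:
  k = 1: 46/85 = 0.5412
  k = 2: (46 + 39)/85 = 85/85 = 1

Summary (fraction, with percent):

explained: PC1 0.5412 (54.12%), PC2 0.4588 (45.88%);  cumulative: 0.5412, 1


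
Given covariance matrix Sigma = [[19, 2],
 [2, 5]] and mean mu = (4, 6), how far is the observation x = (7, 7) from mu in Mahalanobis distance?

Step 1 — centre the observation: (x - mu) = (3, 1).

Step 2 — invert Sigma. det(Sigma) = 19·5 - (2)² = 91.
  Sigma^{-1} = (1/det) · [[d, -b], [-b, a]] = [[0.0549, -0.022],
 [-0.022, 0.2088]].

Step 3 — form the quadratic (x - mu)^T · Sigma^{-1} · (x - mu):
  Sigma^{-1} · (x - mu) = (0.1429, 0.1429).
  (x - mu)^T · [Sigma^{-1} · (x - mu)] = (3)·(0.1429) + (1)·(0.1429) = 0.5714.

Step 4 — take square root: d = √(0.5714) ≈ 0.7559.

d(x, mu) = √(0.5714) ≈ 0.7559


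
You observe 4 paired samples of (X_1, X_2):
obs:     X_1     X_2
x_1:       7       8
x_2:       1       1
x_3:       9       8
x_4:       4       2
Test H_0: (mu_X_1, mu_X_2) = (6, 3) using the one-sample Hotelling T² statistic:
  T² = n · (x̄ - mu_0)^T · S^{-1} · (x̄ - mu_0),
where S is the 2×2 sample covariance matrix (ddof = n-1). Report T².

Step 1 — sample mean vector:
  mean(X_1) = (7 + 1 + 9 + 4) / 4 = 21/4 = 5.25
  mean(X_2) = (8 + 1 + 8 + 2) / 4 = 19/4 = 4.75
  x̄ = (5.25, 4.75),  deviation x̄ - mu_0 = (5.25, 4.75) - (6, 3) = (-0.75, 1.75).

Step 2 — sample covariance matrix, S[i,j] = (1/(n-1)) · Σ_k (x_{k,i} - mean_i) · (x_{k,j} - mean_j), divisor n-1 = 3:
  S[X_1,X_1] = ((1.75)·(1.75) + (-4.25)·(-4.25) + (3.75)·(3.75) + (-1.25)·(-1.25)) / 3 = 36.75/3 = 12.25
  S[X_1,X_2] = ((1.75)·(3.25) + (-4.25)·(-3.75) + (3.75)·(3.25) + (-1.25)·(-2.75)) / 3 = 37.25/3 = 12.4167
  S[X_2,X_2] = ((3.25)·(3.25) + (-3.75)·(-3.75) + (3.25)·(3.25) + (-2.75)·(-2.75)) / 3 = 42.75/3 = 14.25
  S = [[12.25, 12.4167],
 [12.4167, 14.25]].

Step 3 — invert S. det(S) = 12.25·14.25 - (12.4167)² = 20.3889.
  S^{-1} = (1/det) · [[d, -b], [-b, a]] = [[0.6989, -0.609],
 [-0.609, 0.6008]].

Step 4 — quadratic form (x̄ - mu_0)^T · S^{-1} · (x̄ - mu_0):
  S^{-1} · (x̄ - mu_0) = (-1.5899, 1.5082),
  (x̄ - mu_0)^T · [...] = (-0.75)·(-1.5899) + (1.75)·(1.5082) = 3.8317.

Step 5 — scale by n: T² = 4 · 3.8317 = 15.327.

T² ≈ 15.327


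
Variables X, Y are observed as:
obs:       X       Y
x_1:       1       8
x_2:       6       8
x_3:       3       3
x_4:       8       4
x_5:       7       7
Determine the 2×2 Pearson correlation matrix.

Step 1 — column means:
  mean(X) = (1 + 6 + 3 + 8 + 7) / 5 = 25/5 = 5
  mean(Y) = (8 + 8 + 3 + 4 + 7) / 5 = 30/5 = 6

Step 2 — sample variances and covariances s[i,j] = (1/(n-1)) · Σ_k (x_{k,i} - mean_i) · (x_{k,j} - mean_j), with n-1 = 4:
  s[X,X] = ((-4)·(-4) + (1)·(1) + (-2)·(-2) + (3)·(3) + (2)·(2)) / 4 = 34/4 = 8.5
  s[X,Y] = ((-4)·(2) + (1)·(2) + (-2)·(-3) + (3)·(-2) + (2)·(1)) / 4 = -4/4 = -1
  s[Y,Y] = ((2)·(2) + (2)·(2) + (-3)·(-3) + (-2)·(-2) + (1)·(1)) / 4 = 22/4 = 5.5
  Sample standard deviations s_i = √(s[i,i]):
  s(X) = √(8.5) = 2.9155
  s(Y) = √(5.5) = 2.3452

Step 3 — r_{ij} = s_{ij} / (s_i · s_j):
  r[X,X] = 1 (diagonal).
  r[X,Y] = -1 / (2.9155 · 2.3452) = -1 / 6.8374 = -0.1463
  r[Y,Y] = 1 (diagonal).

R is symmetric with unit diagonal. Assembling:

R = [[1, -0.1463],
 [-0.1463, 1]]


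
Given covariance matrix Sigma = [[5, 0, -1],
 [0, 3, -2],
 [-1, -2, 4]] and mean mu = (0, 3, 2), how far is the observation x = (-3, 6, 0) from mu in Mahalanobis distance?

Step 1 — centre the observation: (x - mu) = (-3, 3, -2).

Step 2 — invert Sigma (cofactor / det for 3×3, or solve directly):
  Sigma^{-1} = [[0.2162, 0.0541, 0.0811],
 [0.0541, 0.5135, 0.2703],
 [0.0811, 0.2703, 0.4054]].

Step 3 — form the quadratic (x - mu)^T · Sigma^{-1} · (x - mu):
  Sigma^{-1} · (x - mu) = (-0.6486, 0.8378, -0.2432).
  (x - mu)^T · [Sigma^{-1} · (x - mu)] = (-3)·(-0.6486) + (3)·(0.8378) + (-2)·(-0.2432) = 4.9459.

Step 4 — take square root: d = √(4.9459) ≈ 2.2239.

d(x, mu) = √(4.9459) ≈ 2.2239


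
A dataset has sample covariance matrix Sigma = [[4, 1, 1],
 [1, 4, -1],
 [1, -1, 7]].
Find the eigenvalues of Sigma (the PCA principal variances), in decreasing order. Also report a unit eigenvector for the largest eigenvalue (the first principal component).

Step 1 — characteristic polynomial p(λ) = det(λI - Sigma) = λ³ - tr·λ² + c_1·λ - det, where tr = trace, c_1 = sum of the principal 2×2 minors, det = det(Sigma):
  tr = 4 + 4 + 7 = 15,
  c_1 = (4·4 - (1)²) + (4·7 - (1)²) + (4·7 - (-1)²) = 15 + 27 + 27 = 69,
  det = 4·(4·7 - (-1)²) - (1)·((1)·7 - (-1)·(1)) + (1)·((1)·(-1) - 4·(1)) = 4·(27) - (1)·(8) + (1)·(-5) = 95.
  So p(λ) = λ³ - 15λ² + 69λ - 95.
Step 2 — look for an integer root (rational root theorem: any rational root is an integer divisor of 95). Testing λ = 5:
  p(5) = 125 - 375 + 345 - 95 = 0  ✓
  Dividing out (λ - 5): p(λ) = (λ - 5)(λ² - 10λ + 19).
Step 3 — remaining eigenvalues from the quadratic λ² - 10λ + 19 = 0:
  Δ = 10² - 4·19 = 100 - 76 = 24,  λ = (10 ± √24)/2 = (10 ± 4.899)/2 ≈ 7.4495 or 2.5505.
  Sorted: λ_1 = 7.4495,  λ_2 = 5,  λ_3 = 2.5505  (check: sum = 15 = tr ✓).

Step 4 — unit eigenvector for λ_1 ≈ 7.4495: v spans the null space of (Sigma - λ_1 I), whose rows are
  r_1 = (-3.4495, 1, 1),  r_2 = (1, -3.4495, -1),  r_3 = (1, -1, -0.4495).
  v is orthogonal to every row, so take v ∝ r_1 × r_2 = ((1)·(-1) - (1)·(-3.4495), (1)·(1) - (-3.4495)·(-1), (-3.4495)·(-3.4495) - (1)·(1)) ≈ (2.4495, -2.4495, 10.899).
  Let u = (2.4495, -2.4495, 10.899).
  ||u|| = √((2.4495)² + (-2.4495)² + (10.899)²) = √(130.7878) ≈ 11.4362,  v_1 = u/||u|| ≈ (0.2142, -0.2142, 0.953) (||v_1|| = 1).

λ_1 = 7.4495,  λ_2 = 5,  λ_3 = 2.5505;  v_1 ≈ (0.2142, -0.2142, 0.953)


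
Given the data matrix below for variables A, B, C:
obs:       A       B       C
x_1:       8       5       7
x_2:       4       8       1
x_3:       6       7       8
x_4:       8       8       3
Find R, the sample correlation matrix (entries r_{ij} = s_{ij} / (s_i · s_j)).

Step 1 — column means:
  mean(A) = (8 + 4 + 6 + 8) / 4 = 26/4 = 6.5
  mean(B) = (5 + 8 + 7 + 8) / 4 = 28/4 = 7
  mean(C) = (7 + 1 + 8 + 3) / 4 = 19/4 = 4.75

Step 2 — sample variances and covariances s[i,j] = (1/(n-1)) · Σ_k (x_{k,i} - mean_i) · (x_{k,j} - mean_j), with n-1 = 3:
  s[A,A] = ((1.5)·(1.5) + (-2.5)·(-2.5) + (-0.5)·(-0.5) + (1.5)·(1.5)) / 3 = 11/3 = 3.6667
  s[A,B] = ((1.5)·(-2) + (-2.5)·(1) + (-0.5)·(0) + (1.5)·(1)) / 3 = -4/3 = -1.3333
  s[A,C] = ((1.5)·(2.25) + (-2.5)·(-3.75) + (-0.5)·(3.25) + (1.5)·(-1.75)) / 3 = 8.5/3 = 2.8333
  s[B,B] = ((-2)·(-2) + (1)·(1) + (0)·(0) + (1)·(1)) / 3 = 6/3 = 2
  s[B,C] = ((-2)·(2.25) + (1)·(-3.75) + (0)·(3.25) + (1)·(-1.75)) / 3 = -10/3 = -3.3333
  s[C,C] = ((2.25)·(2.25) + (-3.75)·(-3.75) + (3.25)·(3.25) + (-1.75)·(-1.75)) / 3 = 32.75/3 = 10.9167
  Sample standard deviations s_i = √(s[i,i]):
  s(A) = √(3.6667) = 1.9149
  s(B) = √(2) = 1.4142
  s(C) = √(10.9167) = 3.304

Step 3 — r_{ij} = s_{ij} / (s_i · s_j):
  r[A,A] = 1 (diagonal).
  r[A,B] = -1.3333 / (1.9149 · 1.4142) = -1.3333 / 2.708 = -0.4924
  r[A,C] = 2.8333 / (1.9149 · 3.304) = 2.8333 / 6.3268 = 0.4478
  r[B,B] = 1 (diagonal).
  r[B,C] = -3.3333 / (1.4142 · 3.304) = -3.3333 / 4.6726 = -0.7134
  r[C,C] = 1 (diagonal).

R is symmetric with unit diagonal. Assembling:

R = [[1, -0.4924, 0.4478],
 [-0.4924, 1, -0.7134],
 [0.4478, -0.7134, 1]]


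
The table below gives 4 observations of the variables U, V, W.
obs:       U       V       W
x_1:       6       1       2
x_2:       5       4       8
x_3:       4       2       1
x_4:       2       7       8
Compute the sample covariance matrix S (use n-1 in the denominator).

Step 1 — column means:
  mean(U) = (6 + 5 + 4 + 2) / 4 = 17/4 = 4.25
  mean(V) = (1 + 4 + 2 + 7) / 4 = 14/4 = 3.5
  mean(W) = (2 + 8 + 1 + 8) / 4 = 19/4 = 4.75

Step 2 — sample covariance S[i,j] = (1/(n-1)) · Σ_k (x_{k,i} - mean_i) · (x_{k,j} - mean_j), with n-1 = 3.
  S[U,U] = ((1.75)·(1.75) + (0.75)·(0.75) + (-0.25)·(-0.25) + (-2.25)·(-2.25)) / 3 = 8.75/3 = 2.9167
  S[U,V] = ((1.75)·(-2.5) + (0.75)·(0.5) + (-0.25)·(-1.5) + (-2.25)·(3.5)) / 3 = -11.5/3 = -3.8333
  S[U,W] = ((1.75)·(-2.75) + (0.75)·(3.25) + (-0.25)·(-3.75) + (-2.25)·(3.25)) / 3 = -8.75/3 = -2.9167
  S[V,V] = ((-2.5)·(-2.5) + (0.5)·(0.5) + (-1.5)·(-1.5) + (3.5)·(3.5)) / 3 = 21/3 = 7
  S[V,W] = ((-2.5)·(-2.75) + (0.5)·(3.25) + (-1.5)·(-3.75) + (3.5)·(3.25)) / 3 = 25.5/3 = 8.5
  S[W,W] = ((-2.75)·(-2.75) + (3.25)·(3.25) + (-3.75)·(-3.75) + (3.25)·(3.25)) / 3 = 42.75/3 = 14.25

S is symmetric (S[j,i] = S[i,j]). Assembling:

S = [[2.9167, -3.8333, -2.9167],
 [-3.8333, 7, 8.5],
 [-2.9167, 8.5, 14.25]]


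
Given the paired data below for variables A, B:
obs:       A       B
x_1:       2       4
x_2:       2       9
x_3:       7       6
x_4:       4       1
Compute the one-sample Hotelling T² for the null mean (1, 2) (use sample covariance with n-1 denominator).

Step 1 — sample mean vector:
  mean(A) = (2 + 2 + 7 + 4) / 4 = 15/4 = 3.75
  mean(B) = (4 + 9 + 6 + 1) / 4 = 20/4 = 5
  x̄ = (3.75, 5),  deviation x̄ - mu_0 = (3.75, 5) - (1, 2) = (2.75, 3).

Step 2 — sample covariance matrix, S[i,j] = (1/(n-1)) · Σ_k (x_{k,i} - mean_i) · (x_{k,j} - mean_j), divisor n-1 = 3:
  S[A,A] = ((-1.75)·(-1.75) + (-1.75)·(-1.75) + (3.25)·(3.25) + (0.25)·(0.25)) / 3 = 16.75/3 = 5.5833
  S[A,B] = ((-1.75)·(-1) + (-1.75)·(4) + (3.25)·(1) + (0.25)·(-4)) / 3 = -3/3 = -1
  S[B,B] = ((-1)·(-1) + (4)·(4) + (1)·(1) + (-4)·(-4)) / 3 = 34/3 = 11.3333
  S = [[5.5833, -1],
 [-1, 11.3333]].

Step 3 — invert S. det(S) = 5.5833·11.3333 - (-1)² = 62.2778.
  S^{-1} = (1/det) · [[d, -b], [-b, a]] = [[0.182, 0.0161],
 [0.0161, 0.0897]].

Step 4 — quadratic form (x̄ - mu_0)^T · S^{-1} · (x̄ - mu_0):
  S^{-1} · (x̄ - mu_0) = (0.5486, 0.3131),
  (x̄ - mu_0)^T · [...] = (2.75)·(0.5486) + (3)·(0.3131) = 2.448.

Step 5 — scale by n: T² = 4 · 2.448 = 9.7921.

T² ≈ 9.7921


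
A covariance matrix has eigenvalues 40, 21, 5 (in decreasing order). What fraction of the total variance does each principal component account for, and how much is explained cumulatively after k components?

Step 1 — total variance = trace(Sigma) = Σ λ_i = 40 + 21 + 5 = 66.

Step 2 — fraction explained by component i = λ_i / Σ λ:
  PC1: 40/66 = 0.6061
  PC2: 21/66 = 0.3182
  PC3: 5/66 = 0.0758

Step 3 — cumulative fraction after k components = (λ_1 + ... + λ_k) / Σ λ:
  k = 1: 40/66 = 0.6061
  k = 2: (40 + 21)/66 = 61/66 = 0.9242
  k = 3: (40 + 21 + 5)/66 = 66/66 = 1

Summary (fraction, with percent):

explained: PC1 0.6061 (60.61%), PC2 0.3182 (31.82%), PC3 0.0758 (7.58%);  cumulative: 0.6061, 0.9242, 1


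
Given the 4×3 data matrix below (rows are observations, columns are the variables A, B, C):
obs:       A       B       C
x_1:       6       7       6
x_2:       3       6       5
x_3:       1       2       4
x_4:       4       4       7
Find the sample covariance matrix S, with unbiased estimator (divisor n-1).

Step 1 — column means:
  mean(A) = (6 + 3 + 1 + 4) / 4 = 14/4 = 3.5
  mean(B) = (7 + 6 + 2 + 4) / 4 = 19/4 = 4.75
  mean(C) = (6 + 5 + 4 + 7) / 4 = 22/4 = 5.5

Step 2 — sample covariance S[i,j] = (1/(n-1)) · Σ_k (x_{k,i} - mean_i) · (x_{k,j} - mean_j), with n-1 = 3.
  S[A,A] = ((2.5)·(2.5) + (-0.5)·(-0.5) + (-2.5)·(-2.5) + (0.5)·(0.5)) / 3 = 13/3 = 4.3333
  S[A,B] = ((2.5)·(2.25) + (-0.5)·(1.25) + (-2.5)·(-2.75) + (0.5)·(-0.75)) / 3 = 11.5/3 = 3.8333
  S[A,C] = ((2.5)·(0.5) + (-0.5)·(-0.5) + (-2.5)·(-1.5) + (0.5)·(1.5)) / 3 = 6/3 = 2
  S[B,B] = ((2.25)·(2.25) + (1.25)·(1.25) + (-2.75)·(-2.75) + (-0.75)·(-0.75)) / 3 = 14.75/3 = 4.9167
  S[B,C] = ((2.25)·(0.5) + (1.25)·(-0.5) + (-2.75)·(-1.5) + (-0.75)·(1.5)) / 3 = 3.5/3 = 1.1667
  S[C,C] = ((0.5)·(0.5) + (-0.5)·(-0.5) + (-1.5)·(-1.5) + (1.5)·(1.5)) / 3 = 5/3 = 1.6667

S is symmetric (S[j,i] = S[i,j]). Assembling:

S = [[4.3333, 3.8333, 2],
 [3.8333, 4.9167, 1.1667],
 [2, 1.1667, 1.6667]]


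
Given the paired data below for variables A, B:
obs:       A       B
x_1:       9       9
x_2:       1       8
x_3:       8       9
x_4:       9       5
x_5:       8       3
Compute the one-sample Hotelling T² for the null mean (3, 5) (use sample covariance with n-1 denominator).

Step 1 — sample mean vector:
  mean(A) = (9 + 1 + 8 + 9 + 8) / 5 = 35/5 = 7
  mean(B) = (9 + 8 + 9 + 5 + 3) / 5 = 34/5 = 6.8
  x̄ = (7, 6.8),  deviation x̄ - mu_0 = (7, 6.8) - (3, 5) = (4, 1.8).

Step 2 — sample covariance matrix, S[i,j] = (1/(n-1)) · Σ_k (x_{k,i} - mean_i) · (x_{k,j} - mean_j), divisor n-1 = 4:
  S[A,A] = ((2)·(2) + (-6)·(-6) + (1)·(1) + (2)·(2) + (1)·(1)) / 4 = 46/4 = 11.5
  S[A,B] = ((2)·(2.2) + (-6)·(1.2) + (1)·(2.2) + (2)·(-1.8) + (1)·(-3.8)) / 4 = -8/4 = -2
  S[B,B] = ((2.2)·(2.2) + (1.2)·(1.2) + (2.2)·(2.2) + (-1.8)·(-1.8) + (-3.8)·(-3.8)) / 4 = 28.8/4 = 7.2
  S = [[11.5, -2],
 [-2, 7.2]].

Step 3 — invert S. det(S) = 11.5·7.2 - (-2)² = 78.8.
  S^{-1} = (1/det) · [[d, -b], [-b, a]] = [[0.0914, 0.0254],
 [0.0254, 0.1459]].

Step 4 — quadratic form (x̄ - mu_0)^T · S^{-1} · (x̄ - mu_0):
  S^{-1} · (x̄ - mu_0) = (0.4112, 0.3642),
  (x̄ - mu_0)^T · [...] = (4)·(0.4112) + (1.8)·(0.3642) = 2.3003.

Step 5 — scale by n: T² = 5 · 2.3003 = 11.5013.

T² ≈ 11.5013


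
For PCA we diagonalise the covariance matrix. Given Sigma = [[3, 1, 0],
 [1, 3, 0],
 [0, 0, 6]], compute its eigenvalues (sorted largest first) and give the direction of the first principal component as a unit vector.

Step 1 — characteristic polynomial p(λ) = det(λI - Sigma) = λ³ - tr·λ² + c_1·λ - det, where tr = trace, c_1 = sum of the principal 2×2 minors, det = det(Sigma):
  tr = 3 + 3 + 6 = 12,
  c_1 = (3·3 - (1)²) + (3·6 - (0)²) + (3·6 - (0)²) = 8 + 18 + 18 = 44,
  det = 3·(3·6 - (0)²) - (1)·((1)·6 - (0)·(0)) + (0)·((1)·(0) - 3·(0)) = 3·(18) - (1)·(6) + (0)·(0) = 48.
  So p(λ) = λ³ - 12λ² + 44λ - 48.
Step 2 — look for an integer root (rational root theorem: any rational root is an integer divisor of 48). Testing λ = 2:
  p(2) = 8 - 48 + 88 - 48 = 0  ✓
  Dividing out (λ - 2): p(λ) = (λ - 2)(λ² - 10λ + 24).
Step 3 — remaining eigenvalues from the quadratic λ² - 10λ + 24 = 0:
  Δ = 10² - 4·24 = 100 - 96 = 4,  λ = (10 ± √4)/2 = (10 ± 2)/2 = 6 or 4.
  Sorted: λ_1 = 6,  λ_2 = 4,  λ_3 = 2  (check: sum = 12 = tr ✓).

Step 4 — unit eigenvector for λ_1 = 6: v spans the null space of (Sigma - λ_1 I), whose rows are
  r_1 = (-3, 1, 0),  r_2 = (1, -3, 0),  r_3 = (0, 0, 0).
  v is orthogonal to every row, so take v ∝ r_1 × r_2 = ((1)·(0) - (0)·(-3), (0)·(1) - (-3)·(0), (-3)·(-3) - (1)·(1)) = (0, 0, 8).
  Rescale (divide by 8): u = (0, 0, 1).
  ||u|| = √((0)² + (0)² + (1)²) = √(1) = 1,  v_1 = u/||u|| ≈ (0, 0, 1) (||v_1|| = 1).

λ_1 = 6,  λ_2 = 4,  λ_3 = 2;  v_1 ≈ (0, 0, 1)


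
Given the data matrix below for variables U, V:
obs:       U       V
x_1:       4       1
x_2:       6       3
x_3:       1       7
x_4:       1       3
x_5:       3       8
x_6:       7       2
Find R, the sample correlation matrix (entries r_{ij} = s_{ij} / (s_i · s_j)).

Step 1 — column means:
  mean(U) = (4 + 6 + 1 + 1 + 3 + 7) / 6 = 22/6 = 3.6667
  mean(V) = (1 + 3 + 7 + 3 + 8 + 2) / 6 = 24/6 = 4

Step 2 — sample variances and covariances s[i,j] = (1/(n-1)) · Σ_k (x_{k,i} - mean_i) · (x_{k,j} - mean_j), with n-1 = 5:
  s[U,U] = ((0.3333)·(0.3333) + (2.3333)·(2.3333) + (-2.6667)·(-2.6667) + (-2.6667)·(-2.6667) + (-0.6667)·(-0.6667) + (3.3333)·(3.3333)) / 5 = 31.3333/5 = 6.2667
  s[U,V] = ((0.3333)·(-3) + (2.3333)·(-1) + (-2.6667)·(3) + (-2.6667)·(-1) + (-0.6667)·(4) + (3.3333)·(-2)) / 5 = -18/5 = -3.6
  s[V,V] = ((-3)·(-3) + (-1)·(-1) + (3)·(3) + (-1)·(-1) + (4)·(4) + (-2)·(-2)) / 5 = 40/5 = 8
  Sample standard deviations s_i = √(s[i,i]):
  s(U) = √(6.2667) = 2.5033
  s(V) = √(8) = 2.8284

Step 3 — r_{ij} = s_{ij} / (s_i · s_j):
  r[U,U] = 1 (diagonal).
  r[U,V] = -3.6 / (2.5033 · 2.8284) = -3.6 / 7.0805 = -0.5084
  r[V,V] = 1 (diagonal).

R is symmetric with unit diagonal. Assembling:

R = [[1, -0.5084],
 [-0.5084, 1]]


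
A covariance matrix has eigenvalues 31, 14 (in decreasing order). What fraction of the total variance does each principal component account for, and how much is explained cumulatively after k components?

Step 1 — total variance = trace(Sigma) = Σ λ_i = 31 + 14 = 45.

Step 2 — fraction explained by component i = λ_i / Σ λ:
  PC1: 31/45 = 0.6889
  PC2: 14/45 = 0.3111

Step 3 — cumulative fraction after k components = (λ_1 + ... + λ_k) / Σ λ:
  k = 1: 31/45 = 0.6889
  k = 2: (31 + 14)/45 = 45/45 = 1

Summary (fraction, with percent):

explained: PC1 0.6889 (68.89%), PC2 0.3111 (31.11%);  cumulative: 0.6889, 1


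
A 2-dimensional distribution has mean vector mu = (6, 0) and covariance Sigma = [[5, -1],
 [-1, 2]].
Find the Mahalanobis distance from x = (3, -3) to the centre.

Step 1 — centre the observation: (x - mu) = (-3, -3).

Step 2 — invert Sigma. det(Sigma) = 5·2 - (-1)² = 9.
  Sigma^{-1} = (1/det) · [[d, -b], [-b, a]] = [[0.2222, 0.1111],
 [0.1111, 0.5556]].

Step 3 — form the quadratic (x - mu)^T · Sigma^{-1} · (x - mu):
  Sigma^{-1} · (x - mu) = (-1, -2).
  (x - mu)^T · [Sigma^{-1} · (x - mu)] = (-3)·(-1) + (-3)·(-2) = 9.

Step 4 — take square root: d = √(9) ≈ 3.

d(x, mu) = √(9) ≈ 3


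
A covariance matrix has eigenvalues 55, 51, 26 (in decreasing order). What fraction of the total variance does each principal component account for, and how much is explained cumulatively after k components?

Step 1 — total variance = trace(Sigma) = Σ λ_i = 55 + 51 + 26 = 132.

Step 2 — fraction explained by component i = λ_i / Σ λ:
  PC1: 55/132 = 0.4167
  PC2: 51/132 = 0.3864
  PC3: 26/132 = 0.197

Step 3 — cumulative fraction after k components = (λ_1 + ... + λ_k) / Σ λ:
  k = 1: 55/132 = 0.4167
  k = 2: (55 + 51)/132 = 106/132 = 0.803
  k = 3: (55 + 51 + 26)/132 = 132/132 = 1

Summary (fraction, with percent):

explained: PC1 0.4167 (41.67%), PC2 0.3864 (38.64%), PC3 0.197 (19.7%);  cumulative: 0.4167, 0.803, 1


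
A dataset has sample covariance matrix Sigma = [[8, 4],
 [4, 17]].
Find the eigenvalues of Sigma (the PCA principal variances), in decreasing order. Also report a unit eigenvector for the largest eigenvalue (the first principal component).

Step 1 — characteristic polynomial of 2×2 Sigma:
  det(Sigma - λI) = λ² - trace · λ + det = 0.
  trace = 8 + 17 = 25, det = 8·17 - (4)² = 120.
Step 2 — discriminant:
  Δ = trace² - 4·det = 625 - 480 = 145.
Step 3 — eigenvalues:
  λ = (trace ± √Δ)/2 = (25 ± 12.0416)/2,
  λ_1 = 18.5208,  λ_2 = 6.4792.

Step 4 — unit eigenvector for λ_1: solve (Sigma - λ_1 I)v = 0. First row:
  (8 - 18.5208)·v_x + (4)·v_y = 0, i.e. (-10.5208)·v_x + (4)·v_y = 0,
  so v ∝ (b, λ_1 - a) = (4, 10.5208) = u.
  ||u|| = √((4)² + (10.5208)²) = √(126.6872) ≈ 11.2555,
  v_1 = u/||u|| ≈ (0.3554, 0.9347) (||v_1|| = 1).

λ_1 = 18.5208,  λ_2 = 6.4792;  v_1 ≈ (0.3554, 0.9347)


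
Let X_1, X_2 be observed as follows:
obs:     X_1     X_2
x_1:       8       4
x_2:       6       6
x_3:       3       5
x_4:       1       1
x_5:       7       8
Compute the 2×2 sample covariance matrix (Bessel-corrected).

Step 1 — column means:
  mean(X_1) = (8 + 6 + 3 + 1 + 7) / 5 = 25/5 = 5
  mean(X_2) = (4 + 6 + 5 + 1 + 8) / 5 = 24/5 = 4.8

Step 2 — sample covariance S[i,j] = (1/(n-1)) · Σ_k (x_{k,i} - mean_i) · (x_{k,j} - mean_j), with n-1 = 4.
  S[X_1,X_1] = ((3)·(3) + (1)·(1) + (-2)·(-2) + (-4)·(-4) + (2)·(2)) / 4 = 34/4 = 8.5
  S[X_1,X_2] = ((3)·(-0.8) + (1)·(1.2) + (-2)·(0.2) + (-4)·(-3.8) + (2)·(3.2)) / 4 = 20/4 = 5
  S[X_2,X_2] = ((-0.8)·(-0.8) + (1.2)·(1.2) + (0.2)·(0.2) + (-3.8)·(-3.8) + (3.2)·(3.2)) / 4 = 26.8/4 = 6.7

S is symmetric (S[j,i] = S[i,j]). Assembling:

S = [[8.5, 5],
 [5, 6.7]]


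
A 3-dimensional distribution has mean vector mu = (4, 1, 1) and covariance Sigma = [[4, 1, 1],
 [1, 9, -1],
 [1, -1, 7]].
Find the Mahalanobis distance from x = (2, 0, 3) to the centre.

Step 1 — centre the observation: (x - mu) = (-2, -1, 2).

Step 2 — invert Sigma (cofactor / det for 3×3, or solve directly):
  Sigma^{-1} = [[0.2696, -0.0348, -0.0435],
 [-0.0348, 0.1174, 0.0217],
 [-0.0435, 0.0217, 0.1522]].

Step 3 — form the quadratic (x - mu)^T · Sigma^{-1} · (x - mu):
  Sigma^{-1} · (x - mu) = (-0.5913, -0.0043, 0.3696).
  (x - mu)^T · [Sigma^{-1} · (x - mu)] = (-2)·(-0.5913) + (-1)·(-0.0043) + (2)·(0.3696) = 1.9261.

Step 4 — take square root: d = √(1.9261) ≈ 1.3878.

d(x, mu) = √(1.9261) ≈ 1.3878


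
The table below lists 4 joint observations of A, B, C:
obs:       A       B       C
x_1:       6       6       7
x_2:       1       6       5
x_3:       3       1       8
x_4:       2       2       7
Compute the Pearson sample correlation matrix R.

Step 1 — column means:
  mean(A) = (6 + 1 + 3 + 2) / 4 = 12/4 = 3
  mean(B) = (6 + 6 + 1 + 2) / 4 = 15/4 = 3.75
  mean(C) = (7 + 5 + 8 + 7) / 4 = 27/4 = 6.75

Step 2 — sample variances and covariances s[i,j] = (1/(n-1)) · Σ_k (x_{k,i} - mean_i) · (x_{k,j} - mean_j), with n-1 = 3:
  s[A,A] = ((3)·(3) + (-2)·(-2) + (0)·(0) + (-1)·(-1)) / 3 = 14/3 = 4.6667
  s[A,B] = ((3)·(2.25) + (-2)·(2.25) + (0)·(-2.75) + (-1)·(-1.75)) / 3 = 4/3 = 1.3333
  s[A,C] = ((3)·(0.25) + (-2)·(-1.75) + (0)·(1.25) + (-1)·(0.25)) / 3 = 4/3 = 1.3333
  s[B,B] = ((2.25)·(2.25) + (2.25)·(2.25) + (-2.75)·(-2.75) + (-1.75)·(-1.75)) / 3 = 20.75/3 = 6.9167
  s[B,C] = ((2.25)·(0.25) + (2.25)·(-1.75) + (-2.75)·(1.25) + (-1.75)·(0.25)) / 3 = -7.25/3 = -2.4167
  s[C,C] = ((0.25)·(0.25) + (-1.75)·(-1.75) + (1.25)·(1.25) + (0.25)·(0.25)) / 3 = 4.75/3 = 1.5833
  Sample standard deviations s_i = √(s[i,i]):
  s(A) = √(4.6667) = 2.1602
  s(B) = √(6.9167) = 2.63
  s(C) = √(1.5833) = 1.2583

Step 3 — r_{ij} = s_{ij} / (s_i · s_j):
  r[A,A] = 1 (diagonal).
  r[A,B] = 1.3333 / (2.1602 · 2.63) = 1.3333 / 5.6814 = 0.2347
  r[A,C] = 1.3333 / (2.1602 · 1.2583) = 1.3333 / 2.7183 = 0.4905
  r[B,B] = 1 (diagonal).
  r[B,C] = -2.4167 / (2.63 · 1.2583) = -2.4167 / 3.3093 = -0.7303
  r[C,C] = 1 (diagonal).

R is symmetric with unit diagonal. Assembling:

R = [[1, 0.2347, 0.4905],
 [0.2347, 1, -0.7303],
 [0.4905, -0.7303, 1]]


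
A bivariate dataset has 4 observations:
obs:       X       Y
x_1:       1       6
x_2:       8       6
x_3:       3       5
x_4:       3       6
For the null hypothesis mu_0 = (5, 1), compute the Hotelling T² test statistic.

Step 1 — sample mean vector:
  mean(X) = (1 + 8 + 3 + 3) / 4 = 15/4 = 3.75
  mean(Y) = (6 + 6 + 5 + 6) / 4 = 23/4 = 5.75
  x̄ = (3.75, 5.75),  deviation x̄ - mu_0 = (3.75, 5.75) - (5, 1) = (-1.25, 4.75).

Step 2 — sample covariance matrix, S[i,j] = (1/(n-1)) · Σ_k (x_{k,i} - mean_i) · (x_{k,j} - mean_j), divisor n-1 = 3:
  S[X,X] = ((-2.75)·(-2.75) + (4.25)·(4.25) + (-0.75)·(-0.75) + (-0.75)·(-0.75)) / 3 = 26.75/3 = 8.9167
  S[X,Y] = ((-2.75)·(0.25) + (4.25)·(0.25) + (-0.75)·(-0.75) + (-0.75)·(0.25)) / 3 = 0.75/3 = 0.25
  S[Y,Y] = ((0.25)·(0.25) + (0.25)·(0.25) + (-0.75)·(-0.75) + (0.25)·(0.25)) / 3 = 0.75/3 = 0.25
  S = [[8.9167, 0.25],
 [0.25, 0.25]].

Step 3 — invert S. det(S) = 8.9167·0.25 - (0.25)² = 2.1667.
  S^{-1} = (1/det) · [[d, -b], [-b, a]] = [[0.1154, -0.1154],
 [-0.1154, 4.1154]].

Step 4 — quadratic form (x̄ - mu_0)^T · S^{-1} · (x̄ - mu_0):
  S^{-1} · (x̄ - mu_0) = (-0.6923, 19.6923),
  (x̄ - mu_0)^T · [...] = (-1.25)·(-0.6923) + (4.75)·(19.6923) = 94.4038.

Step 5 — scale by n: T² = 4 · 94.4038 = 377.6154.

T² ≈ 377.6154


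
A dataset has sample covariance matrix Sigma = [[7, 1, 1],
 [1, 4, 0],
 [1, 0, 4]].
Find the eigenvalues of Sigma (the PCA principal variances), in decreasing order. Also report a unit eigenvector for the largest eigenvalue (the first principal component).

Step 1 — characteristic polynomial p(λ) = det(λI - Sigma) = λ³ - tr·λ² + c_1·λ - det, where tr = trace, c_1 = sum of the principal 2×2 minors, det = det(Sigma):
  tr = 7 + 4 + 4 = 15,
  c_1 = (7·4 - (1)²) + (7·4 - (1)²) + (4·4 - (0)²) = 27 + 27 + 16 = 70,
  det = 7·(4·4 - (0)²) - (1)·((1)·4 - (0)·(1)) + (1)·((1)·(0) - 4·(1)) = 7·(16) - (1)·(4) + (1)·(-4) = 104.
  So p(λ) = λ³ - 15λ² + 70λ - 104.
Step 2 — look for an integer root (rational root theorem: any rational root is an integer divisor of 104). Testing λ = 4:
  p(4) = 64 - 240 + 280 - 104 = 0  ✓
  Dividing out (λ - 4): p(λ) = (λ - 4)(λ² - 11λ + 26).
Step 3 — remaining eigenvalues from the quadratic λ² - 11λ + 26 = 0:
  Δ = 11² - 4·26 = 121 - 104 = 17,  λ = (11 ± √17)/2 = (11 ± 4.1231)/2 ≈ 7.5616 or 3.4384.
  Sorted: λ_1 = 7.5616,  λ_2 = 4,  λ_3 = 3.4384  (check: sum = 15 = tr ✓).

Step 4 — unit eigenvector for λ_1 ≈ 7.5616: v spans the null space of (Sigma - λ_1 I), whose rows are
  r_1 = (-0.5616, 1, 1),  r_2 = (1, -3.5616, 0),  r_3 = (1, 0, -3.5616).
  v is orthogonal to every row, so take v ∝ r_1 × r_2 = ((1)·(0) - (1)·(-3.5616), (1)·(1) - (-0.5616)·(0), (-0.5616)·(-3.5616) - (1)·(1)) ≈ (3.5616, 1, 1).
  Let u = (3.5616, 1, 1).
  ||u|| = √((3.5616)² + (1)² + (1)²) = √(14.6847) ≈ 3.8321,  v_1 = u/||u|| ≈ (0.9294, 0.261, 0.261) (||v_1|| = 1).

λ_1 = 7.5616,  λ_2 = 4,  λ_3 = 3.4384;  v_1 ≈ (0.9294, 0.261, 0.261)


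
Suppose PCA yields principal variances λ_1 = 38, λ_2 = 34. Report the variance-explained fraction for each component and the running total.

Step 1 — total variance = trace(Sigma) = Σ λ_i = 38 + 34 = 72.

Step 2 — fraction explained by component i = λ_i / Σ λ:
  PC1: 38/72 = 0.5278
  PC2: 34/72 = 0.4722

Step 3 — cumulative fraction after k components = (λ_1 + ... + λ_k) / Σ λ:
  k = 1: 38/72 = 0.5278
  k = 2: (38 + 34)/72 = 72/72 = 1

Summary (fraction, with percent):

explained: PC1 0.5278 (52.78%), PC2 0.4722 (47.22%);  cumulative: 0.5278, 1


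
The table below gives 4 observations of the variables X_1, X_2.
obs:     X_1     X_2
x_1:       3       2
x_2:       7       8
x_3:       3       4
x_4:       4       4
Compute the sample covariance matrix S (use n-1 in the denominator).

Step 1 — column means:
  mean(X_1) = (3 + 7 + 3 + 4) / 4 = 17/4 = 4.25
  mean(X_2) = (2 + 8 + 4 + 4) / 4 = 18/4 = 4.5

Step 2 — sample covariance S[i,j] = (1/(n-1)) · Σ_k (x_{k,i} - mean_i) · (x_{k,j} - mean_j), with n-1 = 3.
  S[X_1,X_1] = ((-1.25)·(-1.25) + (2.75)·(2.75) + (-1.25)·(-1.25) + (-0.25)·(-0.25)) / 3 = 10.75/3 = 3.5833
  S[X_1,X_2] = ((-1.25)·(-2.5) + (2.75)·(3.5) + (-1.25)·(-0.5) + (-0.25)·(-0.5)) / 3 = 13.5/3 = 4.5
  S[X_2,X_2] = ((-2.5)·(-2.5) + (3.5)·(3.5) + (-0.5)·(-0.5) + (-0.5)·(-0.5)) / 3 = 19/3 = 6.3333

S is symmetric (S[j,i] = S[i,j]). Assembling:

S = [[3.5833, 4.5],
 [4.5, 6.3333]]
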